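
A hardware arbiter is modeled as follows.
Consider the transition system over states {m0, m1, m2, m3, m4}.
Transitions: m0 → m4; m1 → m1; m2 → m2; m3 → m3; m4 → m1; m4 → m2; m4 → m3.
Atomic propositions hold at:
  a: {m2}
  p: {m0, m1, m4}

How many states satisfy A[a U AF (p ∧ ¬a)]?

3

Sat(¬a) = {m0, m1, m3, m4}
Sat(p ∧ ¬a) = {m0, m1, m4}
AF (p ∧ ¬a): least fixpoint, start Z0 = {m0, m1, m4}, add states with every successor in Z. Already a fixed point.
Sat(AF (p ∧ ¬a)) = {m0, m1, m4}
A[a U AF (p ∧ ¬a)]: least fixpoint, start Z0 = Sat(AF (p ∧ ¬a)) = {m0, m1, m4}, add states in Sat(a) with every successor in Z. Already a fixed point.
Sat(A[a U AF (p ∧ ¬a)]) = {m0, m1, m4}
|Sat(A[a U AF (p ∧ ¬a)])| = |{m0, m1, m4}| = 3.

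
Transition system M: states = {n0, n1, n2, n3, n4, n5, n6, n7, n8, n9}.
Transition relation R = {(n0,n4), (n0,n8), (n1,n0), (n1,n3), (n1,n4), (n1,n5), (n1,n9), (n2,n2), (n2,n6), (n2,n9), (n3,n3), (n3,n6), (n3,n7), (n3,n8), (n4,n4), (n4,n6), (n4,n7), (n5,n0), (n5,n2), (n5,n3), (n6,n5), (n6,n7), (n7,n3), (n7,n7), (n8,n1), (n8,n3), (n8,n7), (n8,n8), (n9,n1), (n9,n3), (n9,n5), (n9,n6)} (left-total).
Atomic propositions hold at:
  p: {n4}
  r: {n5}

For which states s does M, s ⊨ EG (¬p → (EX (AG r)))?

Sat(¬p) = {n0, n1, n2, n3, n5, n6, n7, n8, n9}
AG r: greatest fixpoint, start Z0 = {n5}, keep only states in Sat with every successor in Z. Z1 = ∅; fixed.
Sat(AG r) = ∅
Sat(EX (AG r)) = {s : some successor in ∅} = ∅
Sat(¬p → (EX (AG r))) = {n4}
EG (¬p → (EX (AG r))): greatest fixpoint, start Z0 = {n4}, keep only states in Sat with some successor in Z. Already a fixed point.
Sat(EG (¬p → (EX (AG r)))) = {n4}

{n4}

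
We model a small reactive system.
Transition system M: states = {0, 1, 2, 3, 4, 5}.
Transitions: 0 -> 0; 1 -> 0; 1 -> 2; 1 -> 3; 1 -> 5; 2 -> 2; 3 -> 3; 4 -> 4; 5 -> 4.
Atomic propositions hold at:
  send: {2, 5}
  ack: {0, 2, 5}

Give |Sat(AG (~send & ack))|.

Sat(~send) = {0, 1, 3, 4}
Sat(~send & ack) = {0}
AG (~send & ack): greatest fixpoint, start Z0 = {0}, keep only states in Sat with every successor in Z. Already a fixed point.
Sat(AG (~send & ack)) = {0}
|Sat(AG (~send & ack))| = |{0}| = 1.

1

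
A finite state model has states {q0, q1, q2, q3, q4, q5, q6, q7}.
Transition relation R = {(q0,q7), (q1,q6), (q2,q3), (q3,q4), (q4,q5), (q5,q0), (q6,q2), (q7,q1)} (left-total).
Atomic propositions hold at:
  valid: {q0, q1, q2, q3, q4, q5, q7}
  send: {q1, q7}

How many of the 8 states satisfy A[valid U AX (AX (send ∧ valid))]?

Sat(send ∧ valid) = {q1, q7}
Sat(AX (send ∧ valid)) = {s : every successor in {q1, q7}} = {q0, q7}
Sat(AX (AX (send ∧ valid))) = {s : every successor in {q0, q7}} = {q0, q5}
A[valid U AX (AX (send ∧ valid))]: least fixpoint, start Z0 = Sat(AX (AX (send ∧ valid))) = {q0, q5}, add states in Sat(valid) with every successor in Z. Z1 = {q0, q4, q5}; Z2 = {q0, q3, q4, q5}; Z3 = {q0, q2, q3, q4, q5}; fixed.
Sat(A[valid U AX (AX (send ∧ valid))]) = {q0, q2, q3, q4, q5}
|Sat(A[valid U AX (AX (send ∧ valid))])| = |{q0, q2, q3, q4, q5}| = 5.

5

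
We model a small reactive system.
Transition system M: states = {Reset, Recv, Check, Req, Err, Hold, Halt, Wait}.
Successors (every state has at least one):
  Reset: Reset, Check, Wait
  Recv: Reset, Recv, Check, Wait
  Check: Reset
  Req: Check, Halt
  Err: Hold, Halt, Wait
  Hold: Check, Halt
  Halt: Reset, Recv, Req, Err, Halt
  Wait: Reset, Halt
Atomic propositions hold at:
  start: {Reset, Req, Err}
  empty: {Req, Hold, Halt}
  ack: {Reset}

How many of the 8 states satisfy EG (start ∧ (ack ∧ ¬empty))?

Sat(¬empty) = {Reset, Recv, Check, Err, Wait}
Sat(ack ∧ ¬empty) = {Reset}
Sat(start ∧ (ack ∧ ¬empty)) = {Reset}
EG (start ∧ (ack ∧ ¬empty)): greatest fixpoint, start Z0 = {Reset}, keep only states in Sat with some successor in Z. Already a fixed point.
Sat(EG (start ∧ (ack ∧ ¬empty))) = {Reset}
|Sat(EG (start ∧ (ack ∧ ¬empty)))| = |{Reset}| = 1.

1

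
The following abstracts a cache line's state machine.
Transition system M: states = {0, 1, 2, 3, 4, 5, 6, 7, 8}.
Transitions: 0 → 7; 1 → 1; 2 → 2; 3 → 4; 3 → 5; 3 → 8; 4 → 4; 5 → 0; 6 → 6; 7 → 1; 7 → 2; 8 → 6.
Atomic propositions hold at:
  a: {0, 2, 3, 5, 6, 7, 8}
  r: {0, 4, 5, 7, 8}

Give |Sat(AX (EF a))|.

5

EF a: least fixpoint, start Z0 = {0, 2, 3, 5, 6, 7, 8}, add states with some successor in Z. Already a fixed point.
Sat(EF a) = {0, 2, 3, 5, 6, 7, 8}
Sat(AX (EF a)) = {s : every successor in {0, 2, 3, 5, 6, 7, 8}} = {0, 2, 5, 6, 8}
|Sat(AX (EF a))| = |{0, 2, 5, 6, 8}| = 5.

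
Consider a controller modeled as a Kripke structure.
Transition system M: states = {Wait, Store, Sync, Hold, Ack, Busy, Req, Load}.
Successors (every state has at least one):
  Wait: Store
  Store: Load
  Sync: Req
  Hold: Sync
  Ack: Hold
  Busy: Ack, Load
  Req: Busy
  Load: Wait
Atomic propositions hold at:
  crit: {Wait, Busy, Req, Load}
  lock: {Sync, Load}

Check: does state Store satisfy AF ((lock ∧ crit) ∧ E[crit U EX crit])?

Yes

Sat(lock ∧ crit) = {Load}
Sat(EX crit) = {s : some successor in {Wait, Busy, Req, Load}} = {Store, Sync, Busy, Req, Load}
E[crit U EX crit]: least fixpoint, start Z0 = Sat(EX crit) = {Store, Sync, Busy, Req, Load}, add states in Sat(crit) with some successor in Z. Z1 = {Wait, Store, Sync, Busy, Req, Load}; fixed.
Sat(E[crit U EX crit]) = {Wait, Store, Sync, Busy, Req, Load}
Sat((lock ∧ crit) ∧ E[crit U EX crit]) = {Load}
AF ((lock ∧ crit) ∧ E[crit U EX crit]): least fixpoint, start Z0 = {Load}, add states with every successor in Z. Z1 = {Store, Load}; Z2 = {Wait, Store, Load}; fixed.
Sat(AF ((lock ∧ crit) ∧ E[crit U EX crit])) = {Wait, Store, Load}
Store ∈ Sat(AF ((lock ∧ crit) ∧ E[crit U EX crit])) = {Wait, Store, Load}, so the formula holds at Store.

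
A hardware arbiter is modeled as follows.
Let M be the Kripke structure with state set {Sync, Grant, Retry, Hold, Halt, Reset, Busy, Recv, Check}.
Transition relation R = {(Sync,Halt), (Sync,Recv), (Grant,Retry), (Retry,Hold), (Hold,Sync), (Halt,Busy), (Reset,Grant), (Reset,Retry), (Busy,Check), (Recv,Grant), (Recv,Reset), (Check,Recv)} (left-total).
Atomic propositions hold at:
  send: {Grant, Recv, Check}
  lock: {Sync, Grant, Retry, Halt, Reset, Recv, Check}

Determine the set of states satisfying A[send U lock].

A[send U lock]: least fixpoint, start Z0 = Sat(lock) = {Sync, Grant, Retry, Halt, Reset, Recv, Check}, add states in Sat(send) with every successor in Z. Already a fixed point.
Sat(A[send U lock]) = {Sync, Grant, Retry, Halt, Reset, Recv, Check}

{Sync, Grant, Retry, Halt, Reset, Recv, Check}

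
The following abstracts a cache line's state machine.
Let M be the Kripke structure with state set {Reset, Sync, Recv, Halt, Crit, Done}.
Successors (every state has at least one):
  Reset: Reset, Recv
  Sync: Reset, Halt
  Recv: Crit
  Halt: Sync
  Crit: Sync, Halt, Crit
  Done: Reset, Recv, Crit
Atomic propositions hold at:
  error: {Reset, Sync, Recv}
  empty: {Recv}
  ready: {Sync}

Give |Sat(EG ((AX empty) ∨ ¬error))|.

2

Sat(AX empty) = {s : every successor in {Recv}} = ∅
Sat(¬error) = {Halt, Crit, Done}
Sat((AX empty) ∨ ¬error) = {Halt, Crit, Done}
EG ((AX empty) ∨ ¬error): greatest fixpoint, start Z0 = {Halt, Crit, Done}, keep only states in Sat with some successor in Z. Z1 = {Crit, Done}; fixed.
Sat(EG ((AX empty) ∨ ¬error)) = {Crit, Done}
|Sat(EG ((AX empty) ∨ ¬error))| = |{Crit, Done}| = 2.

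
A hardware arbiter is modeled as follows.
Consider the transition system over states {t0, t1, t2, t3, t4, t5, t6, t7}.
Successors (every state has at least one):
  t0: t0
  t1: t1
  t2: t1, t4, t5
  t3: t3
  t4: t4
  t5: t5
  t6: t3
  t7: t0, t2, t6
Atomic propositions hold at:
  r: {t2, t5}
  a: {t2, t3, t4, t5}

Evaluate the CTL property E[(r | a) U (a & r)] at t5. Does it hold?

Sat(r | a) = {t2, t3, t4, t5}
Sat(a & r) = {t2, t5}
E[(r | a) U (a & r)]: least fixpoint, start Z0 = Sat((a & r)) = {t2, t5}, add states in Sat(r | a) with some successor in Z. Already a fixed point.
Sat(E[(r | a) U (a & r)]) = {t2, t5}
t5 ∈ Sat(E[(r | a) U (a & r)]) = {t2, t5}, so the formula holds at t5.

Yes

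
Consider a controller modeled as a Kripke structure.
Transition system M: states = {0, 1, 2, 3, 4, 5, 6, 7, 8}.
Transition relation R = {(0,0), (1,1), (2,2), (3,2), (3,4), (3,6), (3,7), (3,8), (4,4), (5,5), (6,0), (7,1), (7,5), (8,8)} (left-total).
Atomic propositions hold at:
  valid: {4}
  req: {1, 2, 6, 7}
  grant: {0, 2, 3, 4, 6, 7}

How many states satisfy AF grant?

AF grant: least fixpoint, start Z0 = {0, 2, 3, 4, 6, 7}, add states with every successor in Z. Already a fixed point.
Sat(AF grant) = {0, 2, 3, 4, 6, 7}
|Sat(AF grant)| = |{0, 2, 3, 4, 6, 7}| = 6.

6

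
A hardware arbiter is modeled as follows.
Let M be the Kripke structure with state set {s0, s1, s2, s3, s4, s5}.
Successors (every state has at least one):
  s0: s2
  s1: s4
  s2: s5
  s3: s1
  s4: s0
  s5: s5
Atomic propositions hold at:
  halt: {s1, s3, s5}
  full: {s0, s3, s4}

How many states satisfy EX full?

Sat(EX full) = {s : some successor in {s0, s3, s4}} = {s1, s4}
|Sat(EX full)| = |{s1, s4}| = 2.

2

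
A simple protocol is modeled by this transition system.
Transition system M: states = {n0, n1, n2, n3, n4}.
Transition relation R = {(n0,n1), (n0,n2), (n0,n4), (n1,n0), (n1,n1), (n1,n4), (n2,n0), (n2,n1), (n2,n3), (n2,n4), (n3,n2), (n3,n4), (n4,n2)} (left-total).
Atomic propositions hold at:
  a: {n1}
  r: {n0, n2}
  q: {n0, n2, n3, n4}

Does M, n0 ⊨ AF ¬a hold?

Yes

Sat(¬a) = {n0, n2, n3, n4}
AF ¬a: least fixpoint, start Z0 = {n0, n2, n3, n4}, add states with every successor in Z. Already a fixed point.
Sat(AF ¬a) = {n0, n2, n3, n4}
n0 ∈ Sat(AF ¬a) = {n0, n2, n3, n4}, so the formula holds at n0.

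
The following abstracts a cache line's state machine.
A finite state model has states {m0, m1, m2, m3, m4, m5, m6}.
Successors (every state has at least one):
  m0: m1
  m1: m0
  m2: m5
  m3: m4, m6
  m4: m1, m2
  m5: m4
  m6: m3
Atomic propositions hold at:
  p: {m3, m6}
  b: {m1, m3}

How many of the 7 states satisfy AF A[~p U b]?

4

Sat(~p) = {m0, m1, m2, m4, m5}
A[~p U b]: least fixpoint, start Z0 = Sat(b) = {m1, m3}, add states in Sat(~p) with every successor in Z. Z1 = {m0, m1, m3}; fixed.
Sat(A[~p U b]) = {m0, m1, m3}
AF A[~p U b]: least fixpoint, start Z0 = {m0, m1, m3}, add states with every successor in Z. Z1 = {m0, m1, m3, m6}; fixed.
Sat(AF A[~p U b]) = {m0, m1, m3, m6}
|Sat(AF A[~p U b])| = |{m0, m1, m3, m6}| = 4.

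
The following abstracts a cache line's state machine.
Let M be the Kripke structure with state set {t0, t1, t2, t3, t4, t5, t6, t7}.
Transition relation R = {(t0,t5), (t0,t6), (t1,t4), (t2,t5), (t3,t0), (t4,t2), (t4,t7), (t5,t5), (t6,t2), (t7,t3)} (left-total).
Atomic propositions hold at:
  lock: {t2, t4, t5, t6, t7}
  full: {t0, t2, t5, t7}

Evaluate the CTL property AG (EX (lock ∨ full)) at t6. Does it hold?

Sat(lock ∨ full) = {t0, t2, t4, t5, t6, t7}
Sat(EX (lock ∨ full)) = {s : some successor in {t0, t2, t4, t5, t6, t7}} = {t0, t1, t2, t3, t4, t5, t6}
AG (EX (lock ∨ full)): greatest fixpoint, start Z0 = {t0, t1, t2, t3, t4, t5, t6}, keep only states in Sat with every successor in Z. Z1 = {t0, t1, t2, t3, t5, t6}; Z2 = {t0, t2, t3, t5, t6}; fixed.
Sat(AG (EX (lock ∨ full))) = {t0, t2, t3, t5, t6}
t6 ∈ Sat(AG (EX (lock ∨ full))) = {t0, t2, t3, t5, t6}, so the formula holds at t6.

Yes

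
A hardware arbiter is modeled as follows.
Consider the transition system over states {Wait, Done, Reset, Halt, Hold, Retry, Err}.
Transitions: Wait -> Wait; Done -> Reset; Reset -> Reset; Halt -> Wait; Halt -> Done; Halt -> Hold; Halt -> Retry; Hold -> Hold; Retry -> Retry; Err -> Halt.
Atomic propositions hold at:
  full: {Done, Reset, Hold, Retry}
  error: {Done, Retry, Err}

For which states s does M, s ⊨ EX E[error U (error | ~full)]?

Sat(~full) = {Wait, Halt, Err}
Sat(error | ~full) = {Wait, Done, Halt, Retry, Err}
E[error U (error | ~full)]: least fixpoint, start Z0 = Sat((error | ~full)) = {Wait, Done, Halt, Retry, Err}, add states in Sat(error) with some successor in Z. Already a fixed point.
Sat(E[error U (error | ~full)]) = {Wait, Done, Halt, Retry, Err}
Sat(EX E[error U (error | ~full)]) = {s : some successor in {Wait, Done, Halt, Retry, Err}} = {Wait, Halt, Retry, Err}

{Wait, Halt, Retry, Err}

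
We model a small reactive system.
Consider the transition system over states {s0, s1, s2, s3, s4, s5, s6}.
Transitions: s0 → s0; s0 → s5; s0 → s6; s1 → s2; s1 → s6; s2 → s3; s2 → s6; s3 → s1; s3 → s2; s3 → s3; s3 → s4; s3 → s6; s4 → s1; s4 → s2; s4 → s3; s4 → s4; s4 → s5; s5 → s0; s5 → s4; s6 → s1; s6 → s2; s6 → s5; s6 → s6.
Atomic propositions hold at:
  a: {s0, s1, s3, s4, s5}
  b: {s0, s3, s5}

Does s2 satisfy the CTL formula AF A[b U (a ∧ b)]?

No

Sat(a ∧ b) = {s0, s3, s5}
A[b U (a ∧ b)]: least fixpoint, start Z0 = Sat((a ∧ b)) = {s0, s3, s5}, add states in Sat(b) with every successor in Z. Already a fixed point.
Sat(A[b U (a ∧ b)]) = {s0, s3, s5}
AF A[b U (a ∧ b)]: least fixpoint, start Z0 = {s0, s3, s5}, add states with every successor in Z. Already a fixed point.
Sat(AF A[b U (a ∧ b)]) = {s0, s3, s5}
s2 ∉ Sat(AF A[b U (a ∧ b)]) = {s0, s3, s5}, so the formula does not hold at s2.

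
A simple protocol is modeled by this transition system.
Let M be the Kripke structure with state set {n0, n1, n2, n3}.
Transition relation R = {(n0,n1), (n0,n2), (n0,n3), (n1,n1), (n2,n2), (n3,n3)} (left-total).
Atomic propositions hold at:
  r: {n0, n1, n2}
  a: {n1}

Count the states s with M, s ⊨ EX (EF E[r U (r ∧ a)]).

Sat(r ∧ a) = {n1}
E[r U (r ∧ a)]: least fixpoint, start Z0 = Sat((r ∧ a)) = {n1}, add states in Sat(r) with some successor in Z. Z1 = {n0, n1}; fixed.
Sat(E[r U (r ∧ a)]) = {n0, n1}
EF E[r U (r ∧ a)]: least fixpoint, start Z0 = {n0, n1}, add states with some successor in Z. Already a fixed point.
Sat(EF E[r U (r ∧ a)]) = {n0, n1}
Sat(EX (EF E[r U (r ∧ a)])) = {s : some successor in {n0, n1}} = {n0, n1}
|Sat(EX (EF E[r U (r ∧ a)]))| = |{n0, n1}| = 2.

2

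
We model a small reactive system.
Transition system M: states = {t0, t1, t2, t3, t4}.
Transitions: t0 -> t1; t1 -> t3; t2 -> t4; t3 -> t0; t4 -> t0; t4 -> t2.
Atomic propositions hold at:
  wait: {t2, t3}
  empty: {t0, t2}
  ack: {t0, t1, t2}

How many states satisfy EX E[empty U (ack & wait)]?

1

Sat(ack & wait) = {t2}
E[empty U (ack & wait)]: least fixpoint, start Z0 = Sat((ack & wait)) = {t2}, add states in Sat(empty) with some successor in Z. Already a fixed point.
Sat(E[empty U (ack & wait)]) = {t2}
Sat(EX E[empty U (ack & wait)]) = {s : some successor in {t2}} = {t4}
|Sat(EX E[empty U (ack & wait)])| = |{t4}| = 1.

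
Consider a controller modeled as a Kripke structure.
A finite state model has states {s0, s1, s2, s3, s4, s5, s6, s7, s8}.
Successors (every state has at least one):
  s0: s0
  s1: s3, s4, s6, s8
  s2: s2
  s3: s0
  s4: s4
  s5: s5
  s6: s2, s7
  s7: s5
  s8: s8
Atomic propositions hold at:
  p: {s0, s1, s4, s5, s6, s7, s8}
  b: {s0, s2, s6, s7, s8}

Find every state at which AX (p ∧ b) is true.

{s0, s3, s8}

Sat(p ∧ b) = {s0, s6, s7, s8}
Sat(AX (p ∧ b)) = {s : every successor in {s0, s6, s7, s8}} = {s0, s3, s8}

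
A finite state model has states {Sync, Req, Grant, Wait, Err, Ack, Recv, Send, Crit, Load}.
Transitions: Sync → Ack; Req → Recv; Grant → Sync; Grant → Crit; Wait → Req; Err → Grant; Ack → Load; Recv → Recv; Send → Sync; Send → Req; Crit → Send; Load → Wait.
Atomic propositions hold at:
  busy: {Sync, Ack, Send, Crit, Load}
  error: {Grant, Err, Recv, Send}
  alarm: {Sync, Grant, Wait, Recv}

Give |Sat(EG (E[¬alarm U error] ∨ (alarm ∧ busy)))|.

6

Sat(¬alarm) = {Req, Err, Ack, Send, Crit, Load}
E[¬alarm U error]: least fixpoint, start Z0 = Sat(error) = {Grant, Err, Recv, Send}, add states in Sat(¬alarm) with some successor in Z. Z1 = {Req, Grant, Err, Recv, Send, Crit}; fixed.
Sat(E[¬alarm U error]) = {Req, Grant, Err, Recv, Send, Crit}
Sat(alarm ∧ busy) = {Sync}
Sat(E[¬alarm U error] ∨ (alarm ∧ busy)) = {Sync, Req, Grant, Err, Recv, Send, Crit}
EG (E[¬alarm U error] ∨ (alarm ∧ busy)): greatest fixpoint, start Z0 = {Sync, Req, Grant, Err, Recv, Send, Crit}, keep only states in Sat with some successor in Z. Z1 = {Req, Grant, Err, Recv, Send, Crit}; fixed.
Sat(EG (E[¬alarm U error] ∨ (alarm ∧ busy))) = {Req, Grant, Err, Recv, Send, Crit}
|Sat(EG (E[¬alarm U error] ∨ (alarm ∧ busy)))| = |{Req, Grant, Err, Recv, Send, Crit}| = 6.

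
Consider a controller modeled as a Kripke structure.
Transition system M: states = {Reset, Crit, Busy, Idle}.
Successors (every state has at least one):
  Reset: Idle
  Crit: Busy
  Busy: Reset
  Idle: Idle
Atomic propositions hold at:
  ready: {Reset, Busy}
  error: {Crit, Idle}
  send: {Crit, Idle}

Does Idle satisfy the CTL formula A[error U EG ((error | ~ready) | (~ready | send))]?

Yes

Sat(~ready) = {Crit, Idle}
Sat(error | ~ready) = {Crit, Idle}
Sat(~ready | send) = {Crit, Idle}
Sat((error | ~ready) | (~ready | send)) = {Crit, Idle}
EG ((error | ~ready) | (~ready | send)): greatest fixpoint, start Z0 = {Crit, Idle}, keep only states in Sat with some successor in Z. Z1 = {Idle}; fixed.
Sat(EG ((error | ~ready) | (~ready | send))) = {Idle}
A[error U EG ((error | ~ready) | (~ready | send))]: least fixpoint, start Z0 = Sat(EG ((error | ~ready) | (~ready | send))) = {Idle}, add states in Sat(error) with every successor in Z. Already a fixed point.
Sat(A[error U EG ((error | ~ready) | (~ready | send))]) = {Idle}
Idle ∈ Sat(A[error U EG ((error | ~ready) | (~ready | send))]) = {Idle}, so the formula holds at Idle.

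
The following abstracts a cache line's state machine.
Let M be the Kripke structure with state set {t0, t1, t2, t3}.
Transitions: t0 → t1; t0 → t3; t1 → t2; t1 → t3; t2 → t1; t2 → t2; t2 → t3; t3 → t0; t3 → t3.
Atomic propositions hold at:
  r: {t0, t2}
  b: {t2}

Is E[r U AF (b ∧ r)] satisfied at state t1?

Sat(b ∧ r) = {t2}
AF (b ∧ r): least fixpoint, start Z0 = {t2}, add states with every successor in Z. Already a fixed point.
Sat(AF (b ∧ r)) = {t2}
E[r U AF (b ∧ r)]: least fixpoint, start Z0 = Sat(AF (b ∧ r)) = {t2}, add states in Sat(r) with some successor in Z. Already a fixed point.
Sat(E[r U AF (b ∧ r)]) = {t2}
t1 ∉ Sat(E[r U AF (b ∧ r)]) = {t2}, so the formula does not hold at t1.

No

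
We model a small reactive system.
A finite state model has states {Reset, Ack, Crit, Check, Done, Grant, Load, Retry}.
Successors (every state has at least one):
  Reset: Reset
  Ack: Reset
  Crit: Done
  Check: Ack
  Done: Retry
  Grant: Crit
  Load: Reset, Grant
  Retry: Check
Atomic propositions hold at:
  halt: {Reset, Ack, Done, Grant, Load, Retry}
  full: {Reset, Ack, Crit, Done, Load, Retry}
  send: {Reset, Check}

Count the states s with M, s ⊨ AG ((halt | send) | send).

Sat(halt | send) = {Reset, Ack, Check, Done, Grant, Load, Retry}
Sat((halt | send) | send) = {Reset, Ack, Check, Done, Grant, Load, Retry}
AG ((halt | send) | send): greatest fixpoint, start Z0 = {Reset, Ack, Check, Done, Grant, Load, Retry}, keep only states in Sat with every successor in Z. Z1 = {Reset, Ack, Check, Done, Load, Retry}; Z2 = {Reset, Ack, Check, Done, Retry}; fixed.
Sat(AG ((halt | send) | send)) = {Reset, Ack, Check, Done, Retry}
|Sat(AG ((halt | send) | send))| = |{Reset, Ack, Check, Done, Retry}| = 5.

5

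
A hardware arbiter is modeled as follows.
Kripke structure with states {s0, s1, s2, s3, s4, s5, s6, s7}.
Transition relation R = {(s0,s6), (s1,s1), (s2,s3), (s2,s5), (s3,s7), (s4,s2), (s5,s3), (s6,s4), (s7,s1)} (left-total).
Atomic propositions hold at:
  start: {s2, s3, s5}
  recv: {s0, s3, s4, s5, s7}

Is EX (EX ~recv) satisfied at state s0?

Sat(~recv) = {s1, s2, s6}
Sat(EX ~recv) = {s : some successor in {s1, s2, s6}} = {s0, s1, s4, s7}
Sat(EX (EX ~recv)) = {s : some successor in {s0, s1, s4, s7}} = {s1, s3, s6, s7}
s0 ∉ Sat(EX (EX ~recv)) = {s1, s3, s6, s7}, so the formula does not hold at s0.

No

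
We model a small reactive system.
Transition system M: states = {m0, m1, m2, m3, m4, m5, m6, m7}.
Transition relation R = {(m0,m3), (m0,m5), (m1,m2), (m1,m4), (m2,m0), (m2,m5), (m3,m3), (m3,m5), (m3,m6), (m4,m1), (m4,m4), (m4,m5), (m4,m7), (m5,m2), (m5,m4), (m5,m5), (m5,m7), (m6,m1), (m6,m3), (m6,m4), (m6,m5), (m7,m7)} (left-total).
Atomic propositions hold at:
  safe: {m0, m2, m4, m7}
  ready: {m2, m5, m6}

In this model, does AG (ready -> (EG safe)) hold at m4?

EG safe: greatest fixpoint, start Z0 = {m0, m2, m4, m7}, keep only states in Sat with some successor in Z. Z1 = {m2, m4, m7}; Z2 = {m4, m7}; fixed.
Sat(EG safe) = {m4, m7}
Sat(ready -> (EG safe)) = {m0, m1, m3, m4, m7}
AG (ready -> (EG safe)): greatest fixpoint, start Z0 = {m0, m1, m3, m4, m7}, keep only states in Sat with every successor in Z. Z1 = {m7}; fixed.
Sat(AG (ready -> (EG safe))) = {m7}
m4 ∉ Sat(AG (ready -> (EG safe))) = {m7}, so the formula does not hold at m4.

No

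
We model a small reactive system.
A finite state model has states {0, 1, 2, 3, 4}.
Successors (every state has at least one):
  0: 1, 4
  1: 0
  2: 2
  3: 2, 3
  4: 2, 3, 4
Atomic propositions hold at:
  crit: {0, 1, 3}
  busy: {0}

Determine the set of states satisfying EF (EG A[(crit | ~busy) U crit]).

{0, 1, 3, 4}

Sat(~busy) = {1, 2, 3, 4}
Sat(crit | ~busy) = {0, 1, 2, 3, 4}
A[(crit | ~busy) U crit]: least fixpoint, start Z0 = Sat(crit) = {0, 1, 3}, add states in Sat(crit | ~busy) with every successor in Z. Already a fixed point.
Sat(A[(crit | ~busy) U crit]) = {0, 1, 3}
EG A[(crit | ~busy) U crit]: greatest fixpoint, start Z0 = {0, 1, 3}, keep only states in Sat with some successor in Z. Already a fixed point.
Sat(EG A[(crit | ~busy) U crit]) = {0, 1, 3}
EF (EG A[(crit | ~busy) U crit]): least fixpoint, start Z0 = {0, 1, 3}, add states with some successor in Z. Z1 = {0, 1, 3, 4}; fixed.
Sat(EF (EG A[(crit | ~busy) U crit])) = {0, 1, 3, 4}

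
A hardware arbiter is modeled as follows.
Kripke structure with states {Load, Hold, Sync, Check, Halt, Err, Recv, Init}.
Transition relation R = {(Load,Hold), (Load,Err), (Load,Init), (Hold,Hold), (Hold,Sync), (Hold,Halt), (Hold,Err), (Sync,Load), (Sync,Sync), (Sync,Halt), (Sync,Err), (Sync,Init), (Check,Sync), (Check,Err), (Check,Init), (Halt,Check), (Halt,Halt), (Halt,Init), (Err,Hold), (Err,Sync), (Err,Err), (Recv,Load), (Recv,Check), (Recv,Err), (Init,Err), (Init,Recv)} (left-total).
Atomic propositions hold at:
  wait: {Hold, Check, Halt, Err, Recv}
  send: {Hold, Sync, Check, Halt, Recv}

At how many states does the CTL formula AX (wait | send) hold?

3

Sat(wait | send) = {Hold, Sync, Check, Halt, Err, Recv}
Sat(AX (wait | send)) = {s : every successor in {Hold, Sync, Check, Halt, Err, Recv}} = {Hold, Err, Init}
|Sat(AX (wait | send))| = |{Hold, Err, Init}| = 3.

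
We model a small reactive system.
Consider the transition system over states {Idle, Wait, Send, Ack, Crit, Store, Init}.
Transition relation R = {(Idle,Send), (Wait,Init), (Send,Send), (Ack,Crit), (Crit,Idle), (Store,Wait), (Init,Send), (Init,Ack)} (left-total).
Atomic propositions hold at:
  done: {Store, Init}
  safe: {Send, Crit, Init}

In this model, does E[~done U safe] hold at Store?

Sat(~done) = {Idle, Wait, Send, Ack, Crit}
E[~done U safe]: least fixpoint, start Z0 = Sat(safe) = {Send, Crit, Init}, add states in Sat(~done) with some successor in Z. Z1 = {Idle, Wait, Send, Ack, Crit, Init}; fixed.
Sat(E[~done U safe]) = {Idle, Wait, Send, Ack, Crit, Init}
Store ∉ Sat(E[~done U safe]) = {Idle, Wait, Send, Ack, Crit, Init}, so the formula does not hold at Store.

No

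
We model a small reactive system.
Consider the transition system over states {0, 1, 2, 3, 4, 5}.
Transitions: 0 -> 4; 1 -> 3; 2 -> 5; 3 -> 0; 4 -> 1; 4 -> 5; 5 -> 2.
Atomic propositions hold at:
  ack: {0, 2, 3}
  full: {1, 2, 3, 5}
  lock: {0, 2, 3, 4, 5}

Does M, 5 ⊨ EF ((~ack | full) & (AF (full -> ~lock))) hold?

Sat(~ack) = {1, 4, 5}
Sat(~ack | full) = {1, 2, 3, 4, 5}
Sat(~lock) = {1}
Sat(full -> ~lock) = {0, 1, 4}
AF (full -> ~lock): least fixpoint, start Z0 = {0, 1, 4}, add states with every successor in Z. Z1 = {0, 1, 3, 4}; fixed.
Sat(AF (full -> ~lock)) = {0, 1, 3, 4}
Sat((~ack | full) & (AF (full -> ~lock))) = {1, 3, 4}
EF ((~ack | full) & (AF (full -> ~lock))): least fixpoint, start Z0 = {1, 3, 4}, add states with some successor in Z. Z1 = {0, 1, 3, 4}; fixed.
Sat(EF ((~ack | full) & (AF (full -> ~lock)))) = {0, 1, 3, 4}
5 ∉ Sat(EF ((~ack | full) & (AF (full -> ~lock)))) = {0, 1, 3, 4}, so the formula does not hold at 5.

No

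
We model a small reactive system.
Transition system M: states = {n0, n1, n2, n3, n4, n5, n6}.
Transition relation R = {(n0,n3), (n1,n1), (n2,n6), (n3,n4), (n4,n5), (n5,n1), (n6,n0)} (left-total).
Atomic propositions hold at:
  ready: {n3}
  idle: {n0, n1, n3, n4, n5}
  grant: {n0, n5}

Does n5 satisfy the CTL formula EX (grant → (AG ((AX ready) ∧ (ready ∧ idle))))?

Yes

Sat(AX ready) = {s : every successor in {n3}} = {n0}
Sat(ready ∧ idle) = {n3}
Sat((AX ready) ∧ (ready ∧ idle)) = ∅
AG ((AX ready) ∧ (ready ∧ idle)): greatest fixpoint, start Z0 = ∅, keep only states in Sat with every successor in Z. Already a fixed point.
Sat(AG ((AX ready) ∧ (ready ∧ idle))) = ∅
Sat(grant → (AG ((AX ready) ∧ (ready ∧ idle)))) = {n1, n2, n3, n4, n6}
Sat(EX (grant → (AG ((AX ready) ∧ (ready ∧ idle))))) = {s : some successor in {n1, n2, n3, n4, n6}} = {n0, n1, n2, n3, n5}
n5 ∈ Sat(EX (grant → (AG ((AX ready) ∧ (ready ∧ idle))))) = {n0, n1, n2, n3, n5}, so the formula holds at n5.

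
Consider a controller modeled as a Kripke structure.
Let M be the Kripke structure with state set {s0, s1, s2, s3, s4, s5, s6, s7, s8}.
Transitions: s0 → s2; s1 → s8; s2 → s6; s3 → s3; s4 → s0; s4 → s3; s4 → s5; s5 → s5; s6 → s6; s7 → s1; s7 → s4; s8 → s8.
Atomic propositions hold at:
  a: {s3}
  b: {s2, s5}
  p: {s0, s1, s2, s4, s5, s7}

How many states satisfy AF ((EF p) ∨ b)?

EF p: least fixpoint, start Z0 = {s0, s1, s2, s4, s5, s7}, add states with some successor in Z. Already a fixed point.
Sat(EF p) = {s0, s1, s2, s4, s5, s7}
Sat((EF p) ∨ b) = {s0, s1, s2, s4, s5, s7}
AF ((EF p) ∨ b): least fixpoint, start Z0 = {s0, s1, s2, s4, s5, s7}, add states with every successor in Z. Already a fixed point.
Sat(AF ((EF p) ∨ b)) = {s0, s1, s2, s4, s5, s7}
|Sat(AF ((EF p) ∨ b))| = |{s0, s1, s2, s4, s5, s7}| = 6.

6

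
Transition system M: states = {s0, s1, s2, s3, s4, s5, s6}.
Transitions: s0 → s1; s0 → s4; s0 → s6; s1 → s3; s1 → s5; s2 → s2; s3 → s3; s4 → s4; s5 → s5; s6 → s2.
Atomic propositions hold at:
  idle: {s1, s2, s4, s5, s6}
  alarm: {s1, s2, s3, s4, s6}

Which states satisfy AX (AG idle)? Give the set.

AG idle: greatest fixpoint, start Z0 = {s1, s2, s4, s5, s6}, keep only states in Sat with every successor in Z. Z1 = {s2, s4, s5, s6}; fixed.
Sat(AG idle) = {s2, s4, s5, s6}
Sat(AX (AG idle)) = {s : every successor in {s2, s4, s5, s6}} = {s2, s4, s5, s6}

{s2, s4, s5, s6}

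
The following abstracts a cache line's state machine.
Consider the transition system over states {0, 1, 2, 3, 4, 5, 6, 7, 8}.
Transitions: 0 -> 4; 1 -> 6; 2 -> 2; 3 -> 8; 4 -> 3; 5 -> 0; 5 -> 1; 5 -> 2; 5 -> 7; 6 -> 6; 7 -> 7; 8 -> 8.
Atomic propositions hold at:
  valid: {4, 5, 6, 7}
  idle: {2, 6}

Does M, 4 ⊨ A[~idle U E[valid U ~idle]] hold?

Sat(~idle) = {0, 1, 3, 4, 5, 7, 8}
E[valid U ~idle]: least fixpoint, start Z0 = Sat(~idle) = {0, 1, 3, 4, 5, 7, 8}, add states in Sat(valid) with some successor in Z. Already a fixed point.
Sat(E[valid U ~idle]) = {0, 1, 3, 4, 5, 7, 8}
A[~idle U E[valid U ~idle]]: least fixpoint, start Z0 = Sat(E[valid U ~idle]) = {0, 1, 3, 4, 5, 7, 8}, add states in Sat(~idle) with every successor in Z. Already a fixed point.
Sat(A[~idle U E[valid U ~idle]]) = {0, 1, 3, 4, 5, 7, 8}
4 ∈ Sat(A[~idle U E[valid U ~idle]]) = {0, 1, 3, 4, 5, 7, 8}, so the formula holds at 4.

Yes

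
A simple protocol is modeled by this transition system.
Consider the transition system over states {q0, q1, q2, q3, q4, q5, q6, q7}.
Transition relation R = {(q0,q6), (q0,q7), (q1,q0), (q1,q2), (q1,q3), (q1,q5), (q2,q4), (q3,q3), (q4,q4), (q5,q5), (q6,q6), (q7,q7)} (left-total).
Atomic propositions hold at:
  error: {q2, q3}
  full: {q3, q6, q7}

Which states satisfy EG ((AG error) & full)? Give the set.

AG error: greatest fixpoint, start Z0 = {q2, q3}, keep only states in Sat with every successor in Z. Z1 = {q3}; fixed.
Sat(AG error) = {q3}
Sat((AG error) & full) = {q3}
EG ((AG error) & full): greatest fixpoint, start Z0 = {q3}, keep only states in Sat with some successor in Z. Already a fixed point.
Sat(EG ((AG error) & full)) = {q3}

{q3}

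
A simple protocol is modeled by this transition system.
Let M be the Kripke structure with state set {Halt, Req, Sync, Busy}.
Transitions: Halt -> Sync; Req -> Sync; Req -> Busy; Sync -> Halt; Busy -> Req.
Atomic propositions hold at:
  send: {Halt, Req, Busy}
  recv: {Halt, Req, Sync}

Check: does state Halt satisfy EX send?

Sat(EX send) = {s : some successor in {Halt, Req, Busy}} = {Req, Sync, Busy}
Halt ∉ Sat(EX send) = {Req, Sync, Busy}, so the formula does not hold at Halt.

No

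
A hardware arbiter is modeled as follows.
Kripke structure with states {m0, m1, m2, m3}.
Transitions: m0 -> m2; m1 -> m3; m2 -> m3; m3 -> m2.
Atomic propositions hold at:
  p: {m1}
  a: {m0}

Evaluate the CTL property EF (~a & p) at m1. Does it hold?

Yes

Sat(~a) = {m1, m2, m3}
Sat(~a & p) = {m1}
EF (~a & p): least fixpoint, start Z0 = {m1}, add states with some successor in Z. Already a fixed point.
Sat(EF (~a & p)) = {m1}
m1 ∈ Sat(EF (~a & p)) = {m1}, so the formula holds at m1.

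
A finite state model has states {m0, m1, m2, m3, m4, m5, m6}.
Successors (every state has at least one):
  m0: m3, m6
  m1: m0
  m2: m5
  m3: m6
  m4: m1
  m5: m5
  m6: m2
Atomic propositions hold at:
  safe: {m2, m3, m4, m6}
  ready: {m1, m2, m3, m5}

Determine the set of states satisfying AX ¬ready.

Sat(¬ready) = {m0, m4, m6}
Sat(AX ¬ready) = {s : every successor in {m0, m4, m6}} = {m1, m3}

{m1, m3}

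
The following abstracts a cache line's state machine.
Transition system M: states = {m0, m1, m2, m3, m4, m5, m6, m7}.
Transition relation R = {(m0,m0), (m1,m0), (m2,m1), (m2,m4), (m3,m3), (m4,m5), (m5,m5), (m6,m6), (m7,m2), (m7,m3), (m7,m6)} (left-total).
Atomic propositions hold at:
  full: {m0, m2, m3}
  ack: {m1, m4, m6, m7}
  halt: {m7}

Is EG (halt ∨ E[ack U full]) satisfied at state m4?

No

E[ack U full]: least fixpoint, start Z0 = Sat(full) = {m0, m2, m3}, add states in Sat(ack) with some successor in Z. Z1 = {m0, m1, m2, m3, m7}; fixed.
Sat(E[ack U full]) = {m0, m1, m2, m3, m7}
Sat(halt ∨ E[ack U full]) = {m0, m1, m2, m3, m7}
EG (halt ∨ E[ack U full]): greatest fixpoint, start Z0 = {m0, m1, m2, m3, m7}, keep only states in Sat with some successor in Z. Already a fixed point.
Sat(EG (halt ∨ E[ack U full])) = {m0, m1, m2, m3, m7}
m4 ∉ Sat(EG (halt ∨ E[ack U full])) = {m0, m1, m2, m3, m7}, so the formula does not hold at m4.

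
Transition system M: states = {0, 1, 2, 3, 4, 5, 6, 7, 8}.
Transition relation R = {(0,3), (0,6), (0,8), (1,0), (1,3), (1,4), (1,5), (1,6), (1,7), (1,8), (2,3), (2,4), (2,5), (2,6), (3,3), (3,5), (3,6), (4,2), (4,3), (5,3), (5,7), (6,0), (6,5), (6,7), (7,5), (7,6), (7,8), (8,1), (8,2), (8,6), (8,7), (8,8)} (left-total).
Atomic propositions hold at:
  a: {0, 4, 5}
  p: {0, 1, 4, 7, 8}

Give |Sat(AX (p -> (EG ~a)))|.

Sat(~a) = {1, 2, 3, 6, 7, 8}
EG ~a: greatest fixpoint, start Z0 = {1, 2, 3, 6, 7, 8}, keep only states in Sat with some successor in Z. Already a fixed point.
Sat(EG ~a) = {1, 2, 3, 6, 7, 8}
Sat(p -> (EG ~a)) = {1, 2, 3, 5, 6, 7, 8}
Sat(AX (p -> (EG ~a))) = {s : every successor in {1, 2, 3, 5, 6, 7, 8}} = {0, 3, 4, 5, 7, 8}
|Sat(AX (p -> (EG ~a)))| = |{0, 3, 4, 5, 7, 8}| = 6.

6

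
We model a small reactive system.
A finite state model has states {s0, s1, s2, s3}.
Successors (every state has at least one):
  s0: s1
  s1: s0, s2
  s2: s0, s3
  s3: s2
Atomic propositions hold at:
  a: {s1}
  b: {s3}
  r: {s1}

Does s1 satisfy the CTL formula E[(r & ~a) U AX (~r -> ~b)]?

Sat(~a) = {s0, s2, s3}
Sat(r & ~a) = ∅
Sat(~r) = {s0, s2, s3}
Sat(~b) = {s0, s1, s2}
Sat(~r -> ~b) = {s0, s1, s2}
Sat(AX (~r -> ~b)) = {s : every successor in {s0, s1, s2}} = {s0, s1, s3}
E[(r & ~a) U AX (~r -> ~b)]: least fixpoint, start Z0 = Sat(AX (~r -> ~b)) = {s0, s1, s3}, add states in Sat(r & ~a) with some successor in Z. Already a fixed point.
Sat(E[(r & ~a) U AX (~r -> ~b)]) = {s0, s1, s3}
s1 ∈ Sat(E[(r & ~a) U AX (~r -> ~b)]) = {s0, s1, s3}, so the formula holds at s1.

Yes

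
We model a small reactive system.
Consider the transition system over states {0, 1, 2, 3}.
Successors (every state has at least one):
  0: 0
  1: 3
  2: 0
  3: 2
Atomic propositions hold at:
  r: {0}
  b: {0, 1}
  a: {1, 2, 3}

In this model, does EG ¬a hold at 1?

Sat(¬a) = {0}
EG ¬a: greatest fixpoint, start Z0 = {0}, keep only states in Sat with some successor in Z. Already a fixed point.
Sat(EG ¬a) = {0}
1 ∉ Sat(EG ¬a) = {0}, so the formula does not hold at 1.

No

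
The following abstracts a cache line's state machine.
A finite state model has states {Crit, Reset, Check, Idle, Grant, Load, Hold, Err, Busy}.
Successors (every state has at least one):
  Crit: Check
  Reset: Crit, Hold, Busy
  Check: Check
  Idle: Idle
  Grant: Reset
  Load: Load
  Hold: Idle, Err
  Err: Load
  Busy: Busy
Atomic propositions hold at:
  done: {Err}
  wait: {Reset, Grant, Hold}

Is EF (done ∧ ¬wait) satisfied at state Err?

Yes

Sat(¬wait) = {Crit, Check, Idle, Load, Err, Busy}
Sat(done ∧ ¬wait) = {Err}
EF (done ∧ ¬wait): least fixpoint, start Z0 = {Err}, add states with some successor in Z. Z1 = {Hold, Err}; Z2 = {Reset, Hold, Err}; Z3 = {Reset, Grant, Hold, Err}; fixed.
Sat(EF (done ∧ ¬wait)) = {Reset, Grant, Hold, Err}
Err ∈ Sat(EF (done ∧ ¬wait)) = {Reset, Grant, Hold, Err}, so the formula holds at Err.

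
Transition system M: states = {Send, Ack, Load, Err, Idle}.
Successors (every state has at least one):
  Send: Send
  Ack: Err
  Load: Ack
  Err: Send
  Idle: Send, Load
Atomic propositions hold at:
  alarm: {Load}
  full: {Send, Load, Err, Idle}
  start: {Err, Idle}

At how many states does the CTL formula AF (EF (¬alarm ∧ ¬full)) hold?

Sat(¬alarm) = {Send, Ack, Err, Idle}
Sat(¬full) = {Ack}
Sat(¬alarm ∧ ¬full) = {Ack}
EF (¬alarm ∧ ¬full): least fixpoint, start Z0 = {Ack}, add states with some successor in Z. Z1 = {Ack, Load}; Z2 = {Ack, Load, Idle}; fixed.
Sat(EF (¬alarm ∧ ¬full)) = {Ack, Load, Idle}
AF (EF (¬alarm ∧ ¬full)): least fixpoint, start Z0 = {Ack, Load, Idle}, add states with every successor in Z. Already a fixed point.
Sat(AF (EF (¬alarm ∧ ¬full))) = {Ack, Load, Idle}
|Sat(AF (EF (¬alarm ∧ ¬full)))| = |{Ack, Load, Idle}| = 3.

3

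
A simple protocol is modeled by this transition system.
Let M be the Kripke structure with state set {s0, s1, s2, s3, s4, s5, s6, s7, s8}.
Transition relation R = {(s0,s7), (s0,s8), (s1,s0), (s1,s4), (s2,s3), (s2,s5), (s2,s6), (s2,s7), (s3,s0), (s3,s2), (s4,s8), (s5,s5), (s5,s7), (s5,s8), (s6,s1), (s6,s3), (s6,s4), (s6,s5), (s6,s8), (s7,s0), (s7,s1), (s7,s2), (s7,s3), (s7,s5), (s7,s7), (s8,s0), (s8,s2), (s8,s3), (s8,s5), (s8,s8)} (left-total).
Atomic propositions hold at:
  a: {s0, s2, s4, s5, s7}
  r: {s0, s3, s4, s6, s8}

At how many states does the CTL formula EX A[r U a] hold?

A[r U a]: least fixpoint, start Z0 = Sat(a) = {s0, s2, s4, s5, s7}, add states in Sat(r) with every successor in Z. Z1 = {s0, s2, s3, s4, s5, s7}; fixed.
Sat(A[r U a]) = {s0, s2, s3, s4, s5, s7}
Sat(EX A[r U a]) = {s : some successor in {s0, s2, s3, s4, s5, s7}} = {s0, s1, s2, s3, s5, s6, s7, s8}
|Sat(EX A[r U a])| = |{s0, s1, s2, s3, s5, s6, s7, s8}| = 8.

8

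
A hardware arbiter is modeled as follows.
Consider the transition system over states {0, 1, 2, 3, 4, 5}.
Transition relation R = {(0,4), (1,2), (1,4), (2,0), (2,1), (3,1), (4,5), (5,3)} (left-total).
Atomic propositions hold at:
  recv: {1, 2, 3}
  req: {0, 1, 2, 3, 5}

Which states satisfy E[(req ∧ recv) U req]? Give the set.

Sat(req ∧ recv) = {1, 2, 3}
E[(req ∧ recv) U req]: least fixpoint, start Z0 = Sat(req) = {0, 1, 2, 3, 5}, add states in Sat(req ∧ recv) with some successor in Z. Already a fixed point.
Sat(E[(req ∧ recv) U req]) = {0, 1, 2, 3, 5}

{0, 1, 2, 3, 5}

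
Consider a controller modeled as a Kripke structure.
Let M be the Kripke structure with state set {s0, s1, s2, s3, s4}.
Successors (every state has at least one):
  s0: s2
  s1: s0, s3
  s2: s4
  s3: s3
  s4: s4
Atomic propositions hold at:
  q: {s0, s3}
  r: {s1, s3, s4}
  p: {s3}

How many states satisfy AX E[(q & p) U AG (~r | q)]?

1

Sat(q & p) = {s3}
Sat(~r) = {s0, s2}
Sat(~r | q) = {s0, s2, s3}
AG (~r | q): greatest fixpoint, start Z0 = {s0, s2, s3}, keep only states in Sat with every successor in Z. Z1 = {s0, s3}; Z2 = {s3}; fixed.
Sat(AG (~r | q)) = {s3}
E[(q & p) U AG (~r | q)]: least fixpoint, start Z0 = Sat(AG (~r | q)) = {s3}, add states in Sat(q & p) with some successor in Z. Already a fixed point.
Sat(E[(q & p) U AG (~r | q)]) = {s3}
Sat(AX E[(q & p) U AG (~r | q)]) = {s : every successor in {s3}} = {s3}
|Sat(AX E[(q & p) U AG (~r | q)])| = |{s3}| = 1.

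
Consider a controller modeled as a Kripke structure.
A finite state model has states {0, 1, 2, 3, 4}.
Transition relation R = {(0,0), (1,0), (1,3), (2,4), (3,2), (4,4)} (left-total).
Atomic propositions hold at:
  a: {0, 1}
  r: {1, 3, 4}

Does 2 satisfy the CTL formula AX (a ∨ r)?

Sat(a ∨ r) = {0, 1, 3, 4}
Sat(AX (a ∨ r)) = {s : every successor in {0, 1, 3, 4}} = {0, 1, 2, 4}
2 ∈ Sat(AX (a ∨ r)) = {0, 1, 2, 4}, so the formula holds at 2.

Yes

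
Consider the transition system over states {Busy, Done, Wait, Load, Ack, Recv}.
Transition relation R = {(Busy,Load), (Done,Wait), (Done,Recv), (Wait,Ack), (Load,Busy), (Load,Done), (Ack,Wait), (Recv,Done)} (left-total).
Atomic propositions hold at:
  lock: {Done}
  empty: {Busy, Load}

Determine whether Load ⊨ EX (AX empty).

Sat(AX empty) = {s : every successor in {Busy, Load}} = {Busy}
Sat(EX (AX empty)) = {s : some successor in {Busy}} = {Load}
Load ∈ Sat(EX (AX empty)) = {Load}, so the formula holds at Load.

Yes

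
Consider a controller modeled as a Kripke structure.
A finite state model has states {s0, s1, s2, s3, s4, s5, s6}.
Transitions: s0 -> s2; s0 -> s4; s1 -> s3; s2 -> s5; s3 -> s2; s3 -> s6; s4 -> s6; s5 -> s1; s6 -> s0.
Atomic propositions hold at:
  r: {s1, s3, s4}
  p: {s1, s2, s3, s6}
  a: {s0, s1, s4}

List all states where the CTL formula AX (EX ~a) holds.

{s0, s1, s5, s6}

Sat(~a) = {s2, s3, s5, s6}
Sat(EX ~a) = {s : some successor in {s2, s3, s5, s6}} = {s0, s1, s2, s3, s4}
Sat(AX (EX ~a)) = {s : every successor in {s0, s1, s2, s3, s4}} = {s0, s1, s5, s6}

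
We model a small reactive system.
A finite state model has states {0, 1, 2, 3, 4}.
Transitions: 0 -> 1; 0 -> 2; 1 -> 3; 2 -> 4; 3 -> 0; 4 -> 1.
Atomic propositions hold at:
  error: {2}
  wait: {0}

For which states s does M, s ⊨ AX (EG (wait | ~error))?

Sat(~error) = {0, 1, 3, 4}
Sat(wait | ~error) = {0, 1, 3, 4}
EG (wait | ~error): greatest fixpoint, start Z0 = {0, 1, 3, 4}, keep only states in Sat with some successor in Z. Already a fixed point.
Sat(EG (wait | ~error)) = {0, 1, 3, 4}
Sat(AX (EG (wait | ~error))) = {s : every successor in {0, 1, 3, 4}} = {1, 2, 3, 4}

{1, 2, 3, 4}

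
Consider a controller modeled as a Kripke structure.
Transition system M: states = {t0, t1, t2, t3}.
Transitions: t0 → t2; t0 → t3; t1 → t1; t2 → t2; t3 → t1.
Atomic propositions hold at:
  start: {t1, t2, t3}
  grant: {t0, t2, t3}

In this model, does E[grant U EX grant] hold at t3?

No

Sat(EX grant) = {s : some successor in {t0, t2, t3}} = {t0, t2}
E[grant U EX grant]: least fixpoint, start Z0 = Sat(EX grant) = {t0, t2}, add states in Sat(grant) with some successor in Z. Already a fixed point.
Sat(E[grant U EX grant]) = {t0, t2}
t3 ∉ Sat(E[grant U EX grant]) = {t0, t2}, so the formula does not hold at t3.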